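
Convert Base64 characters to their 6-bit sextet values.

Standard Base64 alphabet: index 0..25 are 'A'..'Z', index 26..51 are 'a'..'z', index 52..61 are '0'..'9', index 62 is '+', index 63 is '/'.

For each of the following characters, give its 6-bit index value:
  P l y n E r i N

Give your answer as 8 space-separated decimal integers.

'P': A..Z range, ord('P') − ord('A') = 15
'l': a..z range, 26 + ord('l') − ord('a') = 37
'y': a..z range, 26 + ord('y') − ord('a') = 50
'n': a..z range, 26 + ord('n') − ord('a') = 39
'E': A..Z range, ord('E') − ord('A') = 4
'r': a..z range, 26 + ord('r') − ord('a') = 43
'i': a..z range, 26 + ord('i') − ord('a') = 34
'N': A..Z range, ord('N') − ord('A') = 13

Answer: 15 37 50 39 4 43 34 13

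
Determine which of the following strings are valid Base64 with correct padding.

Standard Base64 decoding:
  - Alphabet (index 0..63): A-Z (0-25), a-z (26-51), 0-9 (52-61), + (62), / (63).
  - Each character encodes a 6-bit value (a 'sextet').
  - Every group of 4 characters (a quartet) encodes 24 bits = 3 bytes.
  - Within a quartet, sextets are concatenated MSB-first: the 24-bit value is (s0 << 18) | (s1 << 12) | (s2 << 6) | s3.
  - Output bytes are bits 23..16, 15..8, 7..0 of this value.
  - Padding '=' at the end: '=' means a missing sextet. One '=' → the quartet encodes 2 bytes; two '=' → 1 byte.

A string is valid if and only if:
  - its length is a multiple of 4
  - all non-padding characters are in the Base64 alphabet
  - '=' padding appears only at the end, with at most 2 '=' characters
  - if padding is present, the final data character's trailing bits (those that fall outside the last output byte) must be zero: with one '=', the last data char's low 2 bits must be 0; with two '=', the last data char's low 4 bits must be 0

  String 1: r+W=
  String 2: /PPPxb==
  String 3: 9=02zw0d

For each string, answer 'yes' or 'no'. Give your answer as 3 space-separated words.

String 1: 'r+W=' → invalid (bad trailing bits)
String 2: '/PPPxb==' → invalid (bad trailing bits)
String 3: '9=02zw0d' → invalid (bad char(s): ['=']; '=' in middle)

Answer: no no no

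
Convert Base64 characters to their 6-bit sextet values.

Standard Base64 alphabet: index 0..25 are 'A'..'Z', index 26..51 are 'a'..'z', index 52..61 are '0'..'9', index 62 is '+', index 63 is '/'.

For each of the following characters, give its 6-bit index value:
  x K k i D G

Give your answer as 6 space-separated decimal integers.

Answer: 49 10 36 34 3 6

Derivation:
'x': a..z range, 26 + ord('x') − ord('a') = 49
'K': A..Z range, ord('K') − ord('A') = 10
'k': a..z range, 26 + ord('k') − ord('a') = 36
'i': a..z range, 26 + ord('i') − ord('a') = 34
'D': A..Z range, ord('D') − ord('A') = 3
'G': A..Z range, ord('G') − ord('A') = 6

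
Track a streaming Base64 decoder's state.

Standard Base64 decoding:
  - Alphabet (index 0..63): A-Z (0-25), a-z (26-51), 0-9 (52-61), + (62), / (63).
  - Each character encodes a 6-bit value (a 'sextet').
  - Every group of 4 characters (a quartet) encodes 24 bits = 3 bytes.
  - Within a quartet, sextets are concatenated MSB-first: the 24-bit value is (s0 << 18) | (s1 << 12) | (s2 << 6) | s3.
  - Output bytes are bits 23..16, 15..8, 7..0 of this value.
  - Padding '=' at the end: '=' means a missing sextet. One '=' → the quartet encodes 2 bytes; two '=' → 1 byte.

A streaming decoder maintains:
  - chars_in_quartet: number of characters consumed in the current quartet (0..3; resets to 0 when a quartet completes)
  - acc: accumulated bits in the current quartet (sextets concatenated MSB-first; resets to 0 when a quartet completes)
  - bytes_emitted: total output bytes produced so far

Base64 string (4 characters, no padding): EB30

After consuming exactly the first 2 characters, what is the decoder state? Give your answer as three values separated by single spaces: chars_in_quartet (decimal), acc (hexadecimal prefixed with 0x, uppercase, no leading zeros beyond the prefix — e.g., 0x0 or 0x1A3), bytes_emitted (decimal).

After char 0 ('E'=4): chars_in_quartet=1 acc=0x4 bytes_emitted=0
After char 1 ('B'=1): chars_in_quartet=2 acc=0x101 bytes_emitted=0

Answer: 2 0x101 0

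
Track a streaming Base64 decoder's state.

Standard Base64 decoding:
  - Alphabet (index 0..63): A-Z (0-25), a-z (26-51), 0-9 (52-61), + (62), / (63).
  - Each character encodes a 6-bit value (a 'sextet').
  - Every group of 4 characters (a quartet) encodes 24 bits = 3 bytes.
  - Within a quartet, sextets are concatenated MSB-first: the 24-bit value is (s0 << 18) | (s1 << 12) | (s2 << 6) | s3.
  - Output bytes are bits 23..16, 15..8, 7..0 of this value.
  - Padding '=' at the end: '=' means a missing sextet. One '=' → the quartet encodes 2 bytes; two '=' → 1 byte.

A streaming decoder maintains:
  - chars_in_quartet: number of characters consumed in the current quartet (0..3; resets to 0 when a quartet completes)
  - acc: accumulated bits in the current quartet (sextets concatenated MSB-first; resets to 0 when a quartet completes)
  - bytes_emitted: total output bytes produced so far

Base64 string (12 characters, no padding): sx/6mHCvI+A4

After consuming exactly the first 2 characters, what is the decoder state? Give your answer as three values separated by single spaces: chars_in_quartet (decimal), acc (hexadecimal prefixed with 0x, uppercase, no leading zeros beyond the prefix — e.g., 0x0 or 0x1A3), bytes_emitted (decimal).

After char 0 ('s'=44): chars_in_quartet=1 acc=0x2C bytes_emitted=0
After char 1 ('x'=49): chars_in_quartet=2 acc=0xB31 bytes_emitted=0

Answer: 2 0xB31 0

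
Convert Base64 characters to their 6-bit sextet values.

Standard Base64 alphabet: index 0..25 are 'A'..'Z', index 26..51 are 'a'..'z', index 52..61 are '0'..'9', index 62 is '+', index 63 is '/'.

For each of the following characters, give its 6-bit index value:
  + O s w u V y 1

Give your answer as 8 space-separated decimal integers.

'+': index 62
'O': A..Z range, ord('O') − ord('A') = 14
's': a..z range, 26 + ord('s') − ord('a') = 44
'w': a..z range, 26 + ord('w') − ord('a') = 48
'u': a..z range, 26 + ord('u') − ord('a') = 46
'V': A..Z range, ord('V') − ord('A') = 21
'y': a..z range, 26 + ord('y') − ord('a') = 50
'1': 0..9 range, 52 + ord('1') − ord('0') = 53

Answer: 62 14 44 48 46 21 50 53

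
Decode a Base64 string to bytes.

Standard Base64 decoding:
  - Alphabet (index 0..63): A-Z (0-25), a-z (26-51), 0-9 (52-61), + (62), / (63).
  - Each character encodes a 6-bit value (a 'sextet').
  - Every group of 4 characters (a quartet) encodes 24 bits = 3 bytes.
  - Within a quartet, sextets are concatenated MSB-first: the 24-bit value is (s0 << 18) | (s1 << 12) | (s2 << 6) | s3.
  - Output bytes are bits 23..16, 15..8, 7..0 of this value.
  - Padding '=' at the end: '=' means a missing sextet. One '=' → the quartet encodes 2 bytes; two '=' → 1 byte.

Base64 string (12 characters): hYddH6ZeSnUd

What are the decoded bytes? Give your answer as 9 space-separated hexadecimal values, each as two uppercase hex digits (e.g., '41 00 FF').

Answer: 85 87 5D 1F A6 5E 4A 75 1D

Derivation:
After char 0 ('h'=33): chars_in_quartet=1 acc=0x21 bytes_emitted=0
After char 1 ('Y'=24): chars_in_quartet=2 acc=0x858 bytes_emitted=0
After char 2 ('d'=29): chars_in_quartet=3 acc=0x2161D bytes_emitted=0
After char 3 ('d'=29): chars_in_quartet=4 acc=0x85875D -> emit 85 87 5D, reset; bytes_emitted=3
After char 4 ('H'=7): chars_in_quartet=1 acc=0x7 bytes_emitted=3
After char 5 ('6'=58): chars_in_quartet=2 acc=0x1FA bytes_emitted=3
After char 6 ('Z'=25): chars_in_quartet=3 acc=0x7E99 bytes_emitted=3
After char 7 ('e'=30): chars_in_quartet=4 acc=0x1FA65E -> emit 1F A6 5E, reset; bytes_emitted=6
After char 8 ('S'=18): chars_in_quartet=1 acc=0x12 bytes_emitted=6
After char 9 ('n'=39): chars_in_quartet=2 acc=0x4A7 bytes_emitted=6
After char 10 ('U'=20): chars_in_quartet=3 acc=0x129D4 bytes_emitted=6
After char 11 ('d'=29): chars_in_quartet=4 acc=0x4A751D -> emit 4A 75 1D, reset; bytes_emitted=9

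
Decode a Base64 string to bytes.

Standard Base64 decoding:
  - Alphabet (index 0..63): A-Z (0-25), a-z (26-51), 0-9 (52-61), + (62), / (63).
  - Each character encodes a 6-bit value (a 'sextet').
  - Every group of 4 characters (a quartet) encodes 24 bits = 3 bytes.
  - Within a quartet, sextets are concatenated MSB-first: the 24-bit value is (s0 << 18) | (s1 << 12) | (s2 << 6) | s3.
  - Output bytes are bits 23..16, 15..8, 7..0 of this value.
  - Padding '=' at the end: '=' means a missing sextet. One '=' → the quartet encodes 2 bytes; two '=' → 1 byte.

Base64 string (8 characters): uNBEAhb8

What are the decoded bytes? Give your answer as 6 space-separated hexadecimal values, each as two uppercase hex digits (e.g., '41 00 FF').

After char 0 ('u'=46): chars_in_quartet=1 acc=0x2E bytes_emitted=0
After char 1 ('N'=13): chars_in_quartet=2 acc=0xB8D bytes_emitted=0
After char 2 ('B'=1): chars_in_quartet=3 acc=0x2E341 bytes_emitted=0
After char 3 ('E'=4): chars_in_quartet=4 acc=0xB8D044 -> emit B8 D0 44, reset; bytes_emitted=3
After char 4 ('A'=0): chars_in_quartet=1 acc=0x0 bytes_emitted=3
After char 5 ('h'=33): chars_in_quartet=2 acc=0x21 bytes_emitted=3
After char 6 ('b'=27): chars_in_quartet=3 acc=0x85B bytes_emitted=3
After char 7 ('8'=60): chars_in_quartet=4 acc=0x216FC -> emit 02 16 FC, reset; bytes_emitted=6

Answer: B8 D0 44 02 16 FC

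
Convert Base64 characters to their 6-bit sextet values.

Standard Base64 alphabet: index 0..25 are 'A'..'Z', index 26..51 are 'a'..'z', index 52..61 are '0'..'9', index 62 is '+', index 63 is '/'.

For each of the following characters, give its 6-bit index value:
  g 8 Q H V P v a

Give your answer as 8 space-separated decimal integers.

'g': a..z range, 26 + ord('g') − ord('a') = 32
'8': 0..9 range, 52 + ord('8') − ord('0') = 60
'Q': A..Z range, ord('Q') − ord('A') = 16
'H': A..Z range, ord('H') − ord('A') = 7
'V': A..Z range, ord('V') − ord('A') = 21
'P': A..Z range, ord('P') − ord('A') = 15
'v': a..z range, 26 + ord('v') − ord('a') = 47
'a': a..z range, 26 + ord('a') − ord('a') = 26

Answer: 32 60 16 7 21 15 47 26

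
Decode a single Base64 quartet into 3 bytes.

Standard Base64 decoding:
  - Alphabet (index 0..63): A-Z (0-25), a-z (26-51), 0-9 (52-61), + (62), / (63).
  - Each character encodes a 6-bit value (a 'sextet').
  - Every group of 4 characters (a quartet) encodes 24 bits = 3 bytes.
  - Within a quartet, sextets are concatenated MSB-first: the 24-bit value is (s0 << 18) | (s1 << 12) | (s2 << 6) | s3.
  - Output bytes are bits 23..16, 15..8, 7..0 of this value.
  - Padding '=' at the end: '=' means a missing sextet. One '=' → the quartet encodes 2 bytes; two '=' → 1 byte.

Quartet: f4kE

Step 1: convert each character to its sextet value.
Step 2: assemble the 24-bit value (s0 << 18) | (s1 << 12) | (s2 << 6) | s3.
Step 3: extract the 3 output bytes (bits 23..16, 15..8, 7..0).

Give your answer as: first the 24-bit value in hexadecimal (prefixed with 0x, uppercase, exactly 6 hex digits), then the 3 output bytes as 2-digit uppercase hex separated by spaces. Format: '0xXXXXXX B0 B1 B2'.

Sextets: f=31, 4=56, k=36, E=4
24-bit: (31<<18) | (56<<12) | (36<<6) | 4
      = 0x7C0000 | 0x038000 | 0x000900 | 0x000004
      = 0x7F8904
Bytes: (v>>16)&0xFF=7F, (v>>8)&0xFF=89, v&0xFF=04

Answer: 0x7F8904 7F 89 04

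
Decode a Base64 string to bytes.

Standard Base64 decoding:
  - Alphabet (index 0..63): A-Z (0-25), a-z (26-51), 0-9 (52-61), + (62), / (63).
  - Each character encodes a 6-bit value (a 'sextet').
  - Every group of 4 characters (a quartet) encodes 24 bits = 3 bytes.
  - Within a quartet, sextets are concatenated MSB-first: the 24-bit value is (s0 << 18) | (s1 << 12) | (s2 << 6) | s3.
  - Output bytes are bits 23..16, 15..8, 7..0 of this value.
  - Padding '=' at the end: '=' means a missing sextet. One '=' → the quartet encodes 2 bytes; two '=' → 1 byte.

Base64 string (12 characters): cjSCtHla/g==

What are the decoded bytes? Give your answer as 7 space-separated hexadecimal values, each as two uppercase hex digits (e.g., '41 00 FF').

Answer: 72 34 82 B4 79 5A FE

Derivation:
After char 0 ('c'=28): chars_in_quartet=1 acc=0x1C bytes_emitted=0
After char 1 ('j'=35): chars_in_quartet=2 acc=0x723 bytes_emitted=0
After char 2 ('S'=18): chars_in_quartet=3 acc=0x1C8D2 bytes_emitted=0
After char 3 ('C'=2): chars_in_quartet=4 acc=0x723482 -> emit 72 34 82, reset; bytes_emitted=3
After char 4 ('t'=45): chars_in_quartet=1 acc=0x2D bytes_emitted=3
After char 5 ('H'=7): chars_in_quartet=2 acc=0xB47 bytes_emitted=3
After char 6 ('l'=37): chars_in_quartet=3 acc=0x2D1E5 bytes_emitted=3
After char 7 ('a'=26): chars_in_quartet=4 acc=0xB4795A -> emit B4 79 5A, reset; bytes_emitted=6
After char 8 ('/'=63): chars_in_quartet=1 acc=0x3F bytes_emitted=6
After char 9 ('g'=32): chars_in_quartet=2 acc=0xFE0 bytes_emitted=6
Padding '==': partial quartet acc=0xFE0 -> emit FE; bytes_emitted=7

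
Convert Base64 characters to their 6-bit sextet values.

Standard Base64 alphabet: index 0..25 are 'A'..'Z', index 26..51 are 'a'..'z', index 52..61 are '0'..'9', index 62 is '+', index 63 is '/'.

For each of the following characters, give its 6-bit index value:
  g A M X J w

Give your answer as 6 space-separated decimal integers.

Answer: 32 0 12 23 9 48

Derivation:
'g': a..z range, 26 + ord('g') − ord('a') = 32
'A': A..Z range, ord('A') − ord('A') = 0
'M': A..Z range, ord('M') − ord('A') = 12
'X': A..Z range, ord('X') − ord('A') = 23
'J': A..Z range, ord('J') − ord('A') = 9
'w': a..z range, 26 + ord('w') − ord('a') = 48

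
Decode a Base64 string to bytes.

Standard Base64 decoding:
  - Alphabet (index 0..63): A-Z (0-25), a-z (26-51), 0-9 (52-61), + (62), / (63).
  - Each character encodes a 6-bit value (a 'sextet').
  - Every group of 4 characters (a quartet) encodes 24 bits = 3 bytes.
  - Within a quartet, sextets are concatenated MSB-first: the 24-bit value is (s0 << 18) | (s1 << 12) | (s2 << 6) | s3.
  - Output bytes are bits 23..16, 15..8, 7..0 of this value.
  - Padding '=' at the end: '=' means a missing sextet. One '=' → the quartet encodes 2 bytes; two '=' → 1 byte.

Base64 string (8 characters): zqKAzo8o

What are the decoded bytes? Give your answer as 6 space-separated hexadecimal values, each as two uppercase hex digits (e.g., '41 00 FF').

Answer: CE A2 80 CE 8F 28

Derivation:
After char 0 ('z'=51): chars_in_quartet=1 acc=0x33 bytes_emitted=0
After char 1 ('q'=42): chars_in_quartet=2 acc=0xCEA bytes_emitted=0
After char 2 ('K'=10): chars_in_quartet=3 acc=0x33A8A bytes_emitted=0
After char 3 ('A'=0): chars_in_quartet=4 acc=0xCEA280 -> emit CE A2 80, reset; bytes_emitted=3
After char 4 ('z'=51): chars_in_quartet=1 acc=0x33 bytes_emitted=3
After char 5 ('o'=40): chars_in_quartet=2 acc=0xCE8 bytes_emitted=3
After char 6 ('8'=60): chars_in_quartet=3 acc=0x33A3C bytes_emitted=3
After char 7 ('o'=40): chars_in_quartet=4 acc=0xCE8F28 -> emit CE 8F 28, reset; bytes_emitted=6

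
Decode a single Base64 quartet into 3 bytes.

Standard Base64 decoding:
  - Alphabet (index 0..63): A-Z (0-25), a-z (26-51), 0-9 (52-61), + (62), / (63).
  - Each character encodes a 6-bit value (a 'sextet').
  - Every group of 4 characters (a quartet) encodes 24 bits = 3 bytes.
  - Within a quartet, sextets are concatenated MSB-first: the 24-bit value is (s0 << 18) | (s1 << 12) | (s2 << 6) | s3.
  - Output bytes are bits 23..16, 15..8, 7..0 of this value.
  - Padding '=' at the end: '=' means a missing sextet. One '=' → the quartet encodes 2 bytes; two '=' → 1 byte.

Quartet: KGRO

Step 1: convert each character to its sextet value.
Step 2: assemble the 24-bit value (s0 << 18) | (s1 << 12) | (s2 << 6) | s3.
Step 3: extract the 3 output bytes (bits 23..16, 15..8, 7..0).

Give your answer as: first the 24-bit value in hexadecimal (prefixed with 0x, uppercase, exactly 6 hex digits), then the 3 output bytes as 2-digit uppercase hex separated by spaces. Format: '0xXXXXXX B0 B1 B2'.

Sextets: K=10, G=6, R=17, O=14
24-bit: (10<<18) | (6<<12) | (17<<6) | 14
      = 0x280000 | 0x006000 | 0x000440 | 0x00000E
      = 0x28644E
Bytes: (v>>16)&0xFF=28, (v>>8)&0xFF=64, v&0xFF=4E

Answer: 0x28644E 28 64 4E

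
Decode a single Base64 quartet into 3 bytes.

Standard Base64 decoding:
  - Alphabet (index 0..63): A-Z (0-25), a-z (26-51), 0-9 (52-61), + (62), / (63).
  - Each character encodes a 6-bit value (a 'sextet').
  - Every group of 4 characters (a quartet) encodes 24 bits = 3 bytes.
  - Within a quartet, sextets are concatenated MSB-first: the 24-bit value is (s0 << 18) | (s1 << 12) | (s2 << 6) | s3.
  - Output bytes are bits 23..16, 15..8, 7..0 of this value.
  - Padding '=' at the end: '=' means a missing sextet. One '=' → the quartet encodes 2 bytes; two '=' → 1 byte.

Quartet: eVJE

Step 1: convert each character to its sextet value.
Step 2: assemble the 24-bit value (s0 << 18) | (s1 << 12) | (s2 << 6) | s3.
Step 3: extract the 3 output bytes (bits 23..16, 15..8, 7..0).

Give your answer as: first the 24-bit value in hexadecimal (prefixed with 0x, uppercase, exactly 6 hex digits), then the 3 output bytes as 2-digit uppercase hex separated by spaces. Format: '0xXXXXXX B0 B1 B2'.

Answer: 0x795244 79 52 44

Derivation:
Sextets: e=30, V=21, J=9, E=4
24-bit: (30<<18) | (21<<12) | (9<<6) | 4
      = 0x780000 | 0x015000 | 0x000240 | 0x000004
      = 0x795244
Bytes: (v>>16)&0xFF=79, (v>>8)&0xFF=52, v&0xFF=44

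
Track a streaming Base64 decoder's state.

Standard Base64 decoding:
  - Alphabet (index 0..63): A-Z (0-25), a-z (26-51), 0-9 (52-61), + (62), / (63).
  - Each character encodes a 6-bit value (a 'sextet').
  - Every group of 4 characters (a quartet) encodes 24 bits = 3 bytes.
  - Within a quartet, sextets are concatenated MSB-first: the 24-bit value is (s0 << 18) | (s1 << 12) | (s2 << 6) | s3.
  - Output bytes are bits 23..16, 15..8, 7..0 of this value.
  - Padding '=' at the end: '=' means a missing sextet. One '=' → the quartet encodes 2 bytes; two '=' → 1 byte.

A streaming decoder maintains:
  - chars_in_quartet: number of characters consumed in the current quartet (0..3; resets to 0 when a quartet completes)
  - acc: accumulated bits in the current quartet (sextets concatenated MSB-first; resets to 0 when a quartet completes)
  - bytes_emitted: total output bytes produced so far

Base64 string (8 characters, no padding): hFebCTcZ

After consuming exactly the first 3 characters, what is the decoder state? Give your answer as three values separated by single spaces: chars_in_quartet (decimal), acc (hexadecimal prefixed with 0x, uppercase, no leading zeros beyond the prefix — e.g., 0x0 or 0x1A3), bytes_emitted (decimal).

Answer: 3 0x2115E 0

Derivation:
After char 0 ('h'=33): chars_in_quartet=1 acc=0x21 bytes_emitted=0
After char 1 ('F'=5): chars_in_quartet=2 acc=0x845 bytes_emitted=0
After char 2 ('e'=30): chars_in_quartet=3 acc=0x2115E bytes_emitted=0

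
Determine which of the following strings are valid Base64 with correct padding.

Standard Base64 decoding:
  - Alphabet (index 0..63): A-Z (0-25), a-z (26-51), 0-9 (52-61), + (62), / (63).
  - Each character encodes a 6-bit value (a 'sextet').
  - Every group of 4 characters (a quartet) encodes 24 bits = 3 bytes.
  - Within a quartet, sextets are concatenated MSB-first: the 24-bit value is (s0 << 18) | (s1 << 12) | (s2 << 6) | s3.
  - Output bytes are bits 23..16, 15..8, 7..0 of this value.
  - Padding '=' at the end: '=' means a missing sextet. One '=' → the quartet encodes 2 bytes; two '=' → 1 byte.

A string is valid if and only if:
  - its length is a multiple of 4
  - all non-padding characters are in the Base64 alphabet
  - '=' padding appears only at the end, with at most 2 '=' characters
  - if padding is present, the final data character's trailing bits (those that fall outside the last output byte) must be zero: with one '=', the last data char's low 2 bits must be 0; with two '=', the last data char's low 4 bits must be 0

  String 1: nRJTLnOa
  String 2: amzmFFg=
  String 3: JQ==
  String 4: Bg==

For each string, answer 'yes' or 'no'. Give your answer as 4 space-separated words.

String 1: 'nRJTLnOa' → valid
String 2: 'amzmFFg=' → valid
String 3: 'JQ==' → valid
String 4: 'Bg==' → valid

Answer: yes yes yes yes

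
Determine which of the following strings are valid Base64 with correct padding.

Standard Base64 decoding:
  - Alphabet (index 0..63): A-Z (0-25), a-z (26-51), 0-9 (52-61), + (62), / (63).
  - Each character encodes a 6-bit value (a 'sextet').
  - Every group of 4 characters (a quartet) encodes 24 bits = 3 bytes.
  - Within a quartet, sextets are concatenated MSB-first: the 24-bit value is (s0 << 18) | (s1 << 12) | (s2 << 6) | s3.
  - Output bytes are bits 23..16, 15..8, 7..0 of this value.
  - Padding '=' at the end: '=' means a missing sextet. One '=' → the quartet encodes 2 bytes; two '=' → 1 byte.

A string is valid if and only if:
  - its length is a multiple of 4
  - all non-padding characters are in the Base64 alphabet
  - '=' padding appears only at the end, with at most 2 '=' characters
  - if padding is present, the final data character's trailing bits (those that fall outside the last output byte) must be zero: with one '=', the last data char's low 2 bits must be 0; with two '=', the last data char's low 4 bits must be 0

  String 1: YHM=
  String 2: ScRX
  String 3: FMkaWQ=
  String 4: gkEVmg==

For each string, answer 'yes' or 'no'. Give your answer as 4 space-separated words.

Answer: yes yes no yes

Derivation:
String 1: 'YHM=' → valid
String 2: 'ScRX' → valid
String 3: 'FMkaWQ=' → invalid (len=7 not mult of 4)
String 4: 'gkEVmg==' → valid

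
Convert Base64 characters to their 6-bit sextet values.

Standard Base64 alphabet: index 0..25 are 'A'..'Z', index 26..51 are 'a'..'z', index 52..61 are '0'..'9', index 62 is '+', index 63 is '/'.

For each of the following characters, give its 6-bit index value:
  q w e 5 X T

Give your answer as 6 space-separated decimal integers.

'q': a..z range, 26 + ord('q') − ord('a') = 42
'w': a..z range, 26 + ord('w') − ord('a') = 48
'e': a..z range, 26 + ord('e') − ord('a') = 30
'5': 0..9 range, 52 + ord('5') − ord('0') = 57
'X': A..Z range, ord('X') − ord('A') = 23
'T': A..Z range, ord('T') − ord('A') = 19

Answer: 42 48 30 57 23 19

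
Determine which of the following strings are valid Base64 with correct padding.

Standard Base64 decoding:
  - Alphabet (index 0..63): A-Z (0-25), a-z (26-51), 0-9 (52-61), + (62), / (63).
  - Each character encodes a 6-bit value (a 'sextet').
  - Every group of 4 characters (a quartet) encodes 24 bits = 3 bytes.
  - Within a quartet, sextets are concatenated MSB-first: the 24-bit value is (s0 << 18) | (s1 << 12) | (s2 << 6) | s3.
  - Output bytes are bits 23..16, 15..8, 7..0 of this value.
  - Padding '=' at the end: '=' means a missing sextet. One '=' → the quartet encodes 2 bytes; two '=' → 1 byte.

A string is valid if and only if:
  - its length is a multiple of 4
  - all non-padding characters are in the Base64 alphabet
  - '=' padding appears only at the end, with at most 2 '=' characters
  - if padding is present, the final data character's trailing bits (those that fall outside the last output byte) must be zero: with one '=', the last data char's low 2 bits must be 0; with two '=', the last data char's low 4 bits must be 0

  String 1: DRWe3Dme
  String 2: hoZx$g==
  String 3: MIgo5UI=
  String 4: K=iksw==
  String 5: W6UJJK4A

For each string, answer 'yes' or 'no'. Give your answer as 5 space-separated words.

String 1: 'DRWe3Dme' → valid
String 2: 'hoZx$g==' → invalid (bad char(s): ['$'])
String 3: 'MIgo5UI=' → valid
String 4: 'K=iksw==' → invalid (bad char(s): ['=']; '=' in middle)
String 5: 'W6UJJK4A' → valid

Answer: yes no yes no yes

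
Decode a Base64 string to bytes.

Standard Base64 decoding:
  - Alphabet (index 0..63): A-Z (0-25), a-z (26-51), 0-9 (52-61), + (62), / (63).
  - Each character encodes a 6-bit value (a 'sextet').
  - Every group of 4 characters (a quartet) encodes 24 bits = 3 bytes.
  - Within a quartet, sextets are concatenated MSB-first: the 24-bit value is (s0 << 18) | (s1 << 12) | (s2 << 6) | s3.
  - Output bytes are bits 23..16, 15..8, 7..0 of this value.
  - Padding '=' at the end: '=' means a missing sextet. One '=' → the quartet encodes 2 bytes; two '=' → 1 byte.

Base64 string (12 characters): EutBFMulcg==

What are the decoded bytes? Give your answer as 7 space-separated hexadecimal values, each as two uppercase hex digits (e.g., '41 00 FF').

Answer: 12 EB 41 14 CB A5 72

Derivation:
After char 0 ('E'=4): chars_in_quartet=1 acc=0x4 bytes_emitted=0
After char 1 ('u'=46): chars_in_quartet=2 acc=0x12E bytes_emitted=0
After char 2 ('t'=45): chars_in_quartet=3 acc=0x4BAD bytes_emitted=0
After char 3 ('B'=1): chars_in_quartet=4 acc=0x12EB41 -> emit 12 EB 41, reset; bytes_emitted=3
After char 4 ('F'=5): chars_in_quartet=1 acc=0x5 bytes_emitted=3
After char 5 ('M'=12): chars_in_quartet=2 acc=0x14C bytes_emitted=3
After char 6 ('u'=46): chars_in_quartet=3 acc=0x532E bytes_emitted=3
After char 7 ('l'=37): chars_in_quartet=4 acc=0x14CBA5 -> emit 14 CB A5, reset; bytes_emitted=6
After char 8 ('c'=28): chars_in_quartet=1 acc=0x1C bytes_emitted=6
After char 9 ('g'=32): chars_in_quartet=2 acc=0x720 bytes_emitted=6
Padding '==': partial quartet acc=0x720 -> emit 72; bytes_emitted=7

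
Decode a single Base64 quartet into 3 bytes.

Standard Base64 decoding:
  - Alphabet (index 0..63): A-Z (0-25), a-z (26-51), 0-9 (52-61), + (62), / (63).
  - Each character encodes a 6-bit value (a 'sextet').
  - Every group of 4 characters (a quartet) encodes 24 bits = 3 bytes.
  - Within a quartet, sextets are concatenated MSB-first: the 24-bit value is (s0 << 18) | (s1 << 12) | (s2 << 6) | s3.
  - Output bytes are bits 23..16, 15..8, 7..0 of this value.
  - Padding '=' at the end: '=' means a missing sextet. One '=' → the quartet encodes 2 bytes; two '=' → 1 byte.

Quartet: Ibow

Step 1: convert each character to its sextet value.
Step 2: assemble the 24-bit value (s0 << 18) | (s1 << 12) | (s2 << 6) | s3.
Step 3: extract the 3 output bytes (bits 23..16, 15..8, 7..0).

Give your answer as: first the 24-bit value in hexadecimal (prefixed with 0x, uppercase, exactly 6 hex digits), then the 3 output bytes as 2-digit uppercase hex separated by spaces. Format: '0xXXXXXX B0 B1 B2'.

Sextets: I=8, b=27, o=40, w=48
24-bit: (8<<18) | (27<<12) | (40<<6) | 48
      = 0x200000 | 0x01B000 | 0x000A00 | 0x000030
      = 0x21BA30
Bytes: (v>>16)&0xFF=21, (v>>8)&0xFF=BA, v&0xFF=30

Answer: 0x21BA30 21 BA 30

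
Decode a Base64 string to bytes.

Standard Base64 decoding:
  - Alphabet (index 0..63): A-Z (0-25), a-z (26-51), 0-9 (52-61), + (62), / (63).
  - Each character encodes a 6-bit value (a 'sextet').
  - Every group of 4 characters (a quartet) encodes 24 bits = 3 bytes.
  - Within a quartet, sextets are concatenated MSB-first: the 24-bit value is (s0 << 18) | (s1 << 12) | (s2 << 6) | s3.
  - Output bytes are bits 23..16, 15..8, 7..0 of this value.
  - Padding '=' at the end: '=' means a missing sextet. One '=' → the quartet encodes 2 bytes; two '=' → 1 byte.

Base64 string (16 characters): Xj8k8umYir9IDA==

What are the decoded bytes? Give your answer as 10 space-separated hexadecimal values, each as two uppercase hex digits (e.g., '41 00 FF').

After char 0 ('X'=23): chars_in_quartet=1 acc=0x17 bytes_emitted=0
After char 1 ('j'=35): chars_in_quartet=2 acc=0x5E3 bytes_emitted=0
After char 2 ('8'=60): chars_in_quartet=3 acc=0x178FC bytes_emitted=0
After char 3 ('k'=36): chars_in_quartet=4 acc=0x5E3F24 -> emit 5E 3F 24, reset; bytes_emitted=3
After char 4 ('8'=60): chars_in_quartet=1 acc=0x3C bytes_emitted=3
After char 5 ('u'=46): chars_in_quartet=2 acc=0xF2E bytes_emitted=3
After char 6 ('m'=38): chars_in_quartet=3 acc=0x3CBA6 bytes_emitted=3
After char 7 ('Y'=24): chars_in_quartet=4 acc=0xF2E998 -> emit F2 E9 98, reset; bytes_emitted=6
After char 8 ('i'=34): chars_in_quartet=1 acc=0x22 bytes_emitted=6
After char 9 ('r'=43): chars_in_quartet=2 acc=0x8AB bytes_emitted=6
After char 10 ('9'=61): chars_in_quartet=3 acc=0x22AFD bytes_emitted=6
After char 11 ('I'=8): chars_in_quartet=4 acc=0x8ABF48 -> emit 8A BF 48, reset; bytes_emitted=9
After char 12 ('D'=3): chars_in_quartet=1 acc=0x3 bytes_emitted=9
After char 13 ('A'=0): chars_in_quartet=2 acc=0xC0 bytes_emitted=9
Padding '==': partial quartet acc=0xC0 -> emit 0C; bytes_emitted=10

Answer: 5E 3F 24 F2 E9 98 8A BF 48 0C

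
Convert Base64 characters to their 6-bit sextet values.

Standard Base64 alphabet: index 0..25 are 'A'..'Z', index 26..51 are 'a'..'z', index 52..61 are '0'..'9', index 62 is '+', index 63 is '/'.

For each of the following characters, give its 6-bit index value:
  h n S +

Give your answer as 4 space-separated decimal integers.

Answer: 33 39 18 62

Derivation:
'h': a..z range, 26 + ord('h') − ord('a') = 33
'n': a..z range, 26 + ord('n') − ord('a') = 39
'S': A..Z range, ord('S') − ord('A') = 18
'+': index 62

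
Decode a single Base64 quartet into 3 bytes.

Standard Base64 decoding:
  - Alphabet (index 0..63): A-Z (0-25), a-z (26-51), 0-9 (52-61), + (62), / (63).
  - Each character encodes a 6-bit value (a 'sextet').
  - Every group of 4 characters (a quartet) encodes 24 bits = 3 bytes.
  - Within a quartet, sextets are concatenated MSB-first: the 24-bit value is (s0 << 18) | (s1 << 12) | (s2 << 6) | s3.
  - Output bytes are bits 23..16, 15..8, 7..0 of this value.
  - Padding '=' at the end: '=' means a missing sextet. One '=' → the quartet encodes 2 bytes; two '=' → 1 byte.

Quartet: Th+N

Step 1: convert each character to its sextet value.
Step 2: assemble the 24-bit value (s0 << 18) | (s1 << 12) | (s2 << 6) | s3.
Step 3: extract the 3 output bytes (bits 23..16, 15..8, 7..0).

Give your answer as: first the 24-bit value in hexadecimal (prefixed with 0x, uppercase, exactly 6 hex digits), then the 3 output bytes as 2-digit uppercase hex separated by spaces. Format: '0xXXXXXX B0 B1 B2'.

Answer: 0x4E1F8D 4E 1F 8D

Derivation:
Sextets: T=19, h=33, +=62, N=13
24-bit: (19<<18) | (33<<12) | (62<<6) | 13
      = 0x4C0000 | 0x021000 | 0x000F80 | 0x00000D
      = 0x4E1F8D
Bytes: (v>>16)&0xFF=4E, (v>>8)&0xFF=1F, v&0xFF=8D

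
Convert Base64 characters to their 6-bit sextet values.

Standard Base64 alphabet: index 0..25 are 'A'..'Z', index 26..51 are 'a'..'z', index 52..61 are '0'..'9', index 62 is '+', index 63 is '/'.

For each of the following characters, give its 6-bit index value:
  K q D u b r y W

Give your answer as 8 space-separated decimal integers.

Answer: 10 42 3 46 27 43 50 22

Derivation:
'K': A..Z range, ord('K') − ord('A') = 10
'q': a..z range, 26 + ord('q') − ord('a') = 42
'D': A..Z range, ord('D') − ord('A') = 3
'u': a..z range, 26 + ord('u') − ord('a') = 46
'b': a..z range, 26 + ord('b') − ord('a') = 27
'r': a..z range, 26 + ord('r') − ord('a') = 43
'y': a..z range, 26 + ord('y') − ord('a') = 50
'W': A..Z range, ord('W') − ord('A') = 22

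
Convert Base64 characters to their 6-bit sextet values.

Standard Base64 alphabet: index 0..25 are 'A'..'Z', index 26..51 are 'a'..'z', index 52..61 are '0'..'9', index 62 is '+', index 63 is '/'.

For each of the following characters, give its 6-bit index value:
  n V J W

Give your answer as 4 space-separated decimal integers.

'n': a..z range, 26 + ord('n') − ord('a') = 39
'V': A..Z range, ord('V') − ord('A') = 21
'J': A..Z range, ord('J') − ord('A') = 9
'W': A..Z range, ord('W') − ord('A') = 22

Answer: 39 21 9 22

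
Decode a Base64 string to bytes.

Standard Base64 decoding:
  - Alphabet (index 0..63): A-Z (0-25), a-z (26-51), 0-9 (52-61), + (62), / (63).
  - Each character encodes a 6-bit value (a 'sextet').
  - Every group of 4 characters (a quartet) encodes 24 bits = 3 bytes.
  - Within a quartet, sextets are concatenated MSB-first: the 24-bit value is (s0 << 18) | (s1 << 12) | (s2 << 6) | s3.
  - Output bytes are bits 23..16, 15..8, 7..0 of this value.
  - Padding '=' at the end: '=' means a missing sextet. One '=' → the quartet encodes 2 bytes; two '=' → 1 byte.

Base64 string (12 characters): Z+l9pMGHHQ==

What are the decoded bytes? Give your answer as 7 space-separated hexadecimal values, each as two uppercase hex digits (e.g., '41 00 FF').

After char 0 ('Z'=25): chars_in_quartet=1 acc=0x19 bytes_emitted=0
After char 1 ('+'=62): chars_in_quartet=2 acc=0x67E bytes_emitted=0
After char 2 ('l'=37): chars_in_quartet=3 acc=0x19FA5 bytes_emitted=0
After char 3 ('9'=61): chars_in_quartet=4 acc=0x67E97D -> emit 67 E9 7D, reset; bytes_emitted=3
After char 4 ('p'=41): chars_in_quartet=1 acc=0x29 bytes_emitted=3
After char 5 ('M'=12): chars_in_quartet=2 acc=0xA4C bytes_emitted=3
After char 6 ('G'=6): chars_in_quartet=3 acc=0x29306 bytes_emitted=3
After char 7 ('H'=7): chars_in_quartet=4 acc=0xA4C187 -> emit A4 C1 87, reset; bytes_emitted=6
After char 8 ('H'=7): chars_in_quartet=1 acc=0x7 bytes_emitted=6
After char 9 ('Q'=16): chars_in_quartet=2 acc=0x1D0 bytes_emitted=6
Padding '==': partial quartet acc=0x1D0 -> emit 1D; bytes_emitted=7

Answer: 67 E9 7D A4 C1 87 1D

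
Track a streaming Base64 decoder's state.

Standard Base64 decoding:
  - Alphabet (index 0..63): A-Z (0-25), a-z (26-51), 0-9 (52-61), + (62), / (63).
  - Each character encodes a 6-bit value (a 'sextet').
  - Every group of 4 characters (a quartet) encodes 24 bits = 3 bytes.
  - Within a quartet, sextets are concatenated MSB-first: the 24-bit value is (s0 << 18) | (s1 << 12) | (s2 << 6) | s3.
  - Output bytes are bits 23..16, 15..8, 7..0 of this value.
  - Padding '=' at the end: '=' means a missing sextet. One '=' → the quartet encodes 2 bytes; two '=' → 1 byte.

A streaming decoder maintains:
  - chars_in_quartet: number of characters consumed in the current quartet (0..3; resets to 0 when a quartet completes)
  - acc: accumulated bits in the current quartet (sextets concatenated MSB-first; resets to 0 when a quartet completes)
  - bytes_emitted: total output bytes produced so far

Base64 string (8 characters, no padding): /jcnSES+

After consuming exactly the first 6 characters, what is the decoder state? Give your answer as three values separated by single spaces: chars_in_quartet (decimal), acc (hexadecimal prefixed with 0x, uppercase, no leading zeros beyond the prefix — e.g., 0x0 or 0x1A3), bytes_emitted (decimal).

Answer: 2 0x484 3

Derivation:
After char 0 ('/'=63): chars_in_quartet=1 acc=0x3F bytes_emitted=0
After char 1 ('j'=35): chars_in_quartet=2 acc=0xFE3 bytes_emitted=0
After char 2 ('c'=28): chars_in_quartet=3 acc=0x3F8DC bytes_emitted=0
After char 3 ('n'=39): chars_in_quartet=4 acc=0xFE3727 -> emit FE 37 27, reset; bytes_emitted=3
After char 4 ('S'=18): chars_in_quartet=1 acc=0x12 bytes_emitted=3
After char 5 ('E'=4): chars_in_quartet=2 acc=0x484 bytes_emitted=3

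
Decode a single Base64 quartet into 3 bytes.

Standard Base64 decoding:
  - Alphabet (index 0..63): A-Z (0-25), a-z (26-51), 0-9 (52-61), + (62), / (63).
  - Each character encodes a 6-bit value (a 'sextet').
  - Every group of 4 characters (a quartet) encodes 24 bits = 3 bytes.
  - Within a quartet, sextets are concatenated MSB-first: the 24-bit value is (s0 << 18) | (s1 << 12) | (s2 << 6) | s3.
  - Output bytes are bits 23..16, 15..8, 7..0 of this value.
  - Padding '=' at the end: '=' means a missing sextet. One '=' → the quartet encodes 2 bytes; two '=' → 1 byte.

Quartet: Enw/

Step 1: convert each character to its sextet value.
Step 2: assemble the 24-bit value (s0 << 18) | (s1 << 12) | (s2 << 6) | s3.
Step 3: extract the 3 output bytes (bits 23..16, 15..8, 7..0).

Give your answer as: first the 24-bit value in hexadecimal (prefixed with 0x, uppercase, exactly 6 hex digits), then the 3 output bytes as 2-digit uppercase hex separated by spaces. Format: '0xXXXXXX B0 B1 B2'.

Sextets: E=4, n=39, w=48, /=63
24-bit: (4<<18) | (39<<12) | (48<<6) | 63
      = 0x100000 | 0x027000 | 0x000C00 | 0x00003F
      = 0x127C3F
Bytes: (v>>16)&0xFF=12, (v>>8)&0xFF=7C, v&0xFF=3F

Answer: 0x127C3F 12 7C 3F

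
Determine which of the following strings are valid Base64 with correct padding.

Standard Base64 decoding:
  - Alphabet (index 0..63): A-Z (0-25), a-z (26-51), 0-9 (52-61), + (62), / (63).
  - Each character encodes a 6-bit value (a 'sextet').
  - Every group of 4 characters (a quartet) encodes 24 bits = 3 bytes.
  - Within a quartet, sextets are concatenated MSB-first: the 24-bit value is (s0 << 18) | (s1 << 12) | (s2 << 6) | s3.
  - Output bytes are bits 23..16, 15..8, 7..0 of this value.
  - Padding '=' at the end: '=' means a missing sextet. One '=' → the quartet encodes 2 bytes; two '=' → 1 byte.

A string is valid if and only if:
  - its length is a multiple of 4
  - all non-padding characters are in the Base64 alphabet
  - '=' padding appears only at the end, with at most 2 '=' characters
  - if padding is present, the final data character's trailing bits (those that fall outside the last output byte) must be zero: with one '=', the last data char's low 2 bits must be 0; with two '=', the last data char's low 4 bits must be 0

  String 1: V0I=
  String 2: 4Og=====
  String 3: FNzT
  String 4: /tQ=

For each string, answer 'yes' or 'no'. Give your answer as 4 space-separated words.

String 1: 'V0I=' → valid
String 2: '4Og=====' → invalid (5 pad chars (max 2))
String 3: 'FNzT' → valid
String 4: '/tQ=' → valid

Answer: yes no yes yes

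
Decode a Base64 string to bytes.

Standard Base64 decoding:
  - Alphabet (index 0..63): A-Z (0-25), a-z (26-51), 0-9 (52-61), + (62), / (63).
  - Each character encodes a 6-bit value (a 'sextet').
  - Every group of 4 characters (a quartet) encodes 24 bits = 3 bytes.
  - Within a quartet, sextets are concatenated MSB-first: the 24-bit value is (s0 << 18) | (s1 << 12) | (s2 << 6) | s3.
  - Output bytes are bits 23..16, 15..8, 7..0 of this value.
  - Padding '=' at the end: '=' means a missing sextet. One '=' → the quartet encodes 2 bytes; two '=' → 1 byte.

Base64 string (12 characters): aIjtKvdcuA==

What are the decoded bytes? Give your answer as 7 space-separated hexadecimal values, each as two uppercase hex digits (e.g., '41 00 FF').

Answer: 68 88 ED 2A F7 5C B8

Derivation:
After char 0 ('a'=26): chars_in_quartet=1 acc=0x1A bytes_emitted=0
After char 1 ('I'=8): chars_in_quartet=2 acc=0x688 bytes_emitted=0
After char 2 ('j'=35): chars_in_quartet=3 acc=0x1A223 bytes_emitted=0
After char 3 ('t'=45): chars_in_quartet=4 acc=0x6888ED -> emit 68 88 ED, reset; bytes_emitted=3
After char 4 ('K'=10): chars_in_quartet=1 acc=0xA bytes_emitted=3
After char 5 ('v'=47): chars_in_quartet=2 acc=0x2AF bytes_emitted=3
After char 6 ('d'=29): chars_in_quartet=3 acc=0xABDD bytes_emitted=3
After char 7 ('c'=28): chars_in_quartet=4 acc=0x2AF75C -> emit 2A F7 5C, reset; bytes_emitted=6
After char 8 ('u'=46): chars_in_quartet=1 acc=0x2E bytes_emitted=6
After char 9 ('A'=0): chars_in_quartet=2 acc=0xB80 bytes_emitted=6
Padding '==': partial quartet acc=0xB80 -> emit B8; bytes_emitted=7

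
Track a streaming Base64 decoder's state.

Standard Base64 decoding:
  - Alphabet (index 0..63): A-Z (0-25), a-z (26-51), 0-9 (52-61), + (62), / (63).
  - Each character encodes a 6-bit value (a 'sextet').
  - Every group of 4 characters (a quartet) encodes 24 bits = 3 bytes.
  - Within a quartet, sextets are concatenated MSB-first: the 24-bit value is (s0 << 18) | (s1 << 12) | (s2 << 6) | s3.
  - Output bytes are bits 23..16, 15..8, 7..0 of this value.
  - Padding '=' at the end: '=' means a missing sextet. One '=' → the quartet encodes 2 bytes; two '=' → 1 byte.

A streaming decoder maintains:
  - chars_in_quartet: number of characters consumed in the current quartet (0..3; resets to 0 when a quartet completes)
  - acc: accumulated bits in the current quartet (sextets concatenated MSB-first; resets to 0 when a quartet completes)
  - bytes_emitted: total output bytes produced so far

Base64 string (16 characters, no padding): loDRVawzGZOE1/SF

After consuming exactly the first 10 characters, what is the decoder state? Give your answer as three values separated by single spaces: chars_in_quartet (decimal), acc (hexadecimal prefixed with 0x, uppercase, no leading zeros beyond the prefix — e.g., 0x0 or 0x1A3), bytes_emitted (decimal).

After char 0 ('l'=37): chars_in_quartet=1 acc=0x25 bytes_emitted=0
After char 1 ('o'=40): chars_in_quartet=2 acc=0x968 bytes_emitted=0
After char 2 ('D'=3): chars_in_quartet=3 acc=0x25A03 bytes_emitted=0
After char 3 ('R'=17): chars_in_quartet=4 acc=0x9680D1 -> emit 96 80 D1, reset; bytes_emitted=3
After char 4 ('V'=21): chars_in_quartet=1 acc=0x15 bytes_emitted=3
After char 5 ('a'=26): chars_in_quartet=2 acc=0x55A bytes_emitted=3
After char 6 ('w'=48): chars_in_quartet=3 acc=0x156B0 bytes_emitted=3
After char 7 ('z'=51): chars_in_quartet=4 acc=0x55AC33 -> emit 55 AC 33, reset; bytes_emitted=6
After char 8 ('G'=6): chars_in_quartet=1 acc=0x6 bytes_emitted=6
After char 9 ('Z'=25): chars_in_quartet=2 acc=0x199 bytes_emitted=6

Answer: 2 0x199 6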